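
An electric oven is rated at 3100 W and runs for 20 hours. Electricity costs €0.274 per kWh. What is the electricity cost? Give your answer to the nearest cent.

€16.99

Energy = 3100 W × 20 h = 62,000 Wh = 62 kWh
Cost = 62 kWh × €0.274/kWh = €16.99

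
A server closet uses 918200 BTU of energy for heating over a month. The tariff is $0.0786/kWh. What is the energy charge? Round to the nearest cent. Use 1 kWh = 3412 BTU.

918200 BTU × (0.00029308 kWh/BTU) = 269.1 kWh
Cost = 269.1 kWh × $0.0786/kWh = $21.15

$21.15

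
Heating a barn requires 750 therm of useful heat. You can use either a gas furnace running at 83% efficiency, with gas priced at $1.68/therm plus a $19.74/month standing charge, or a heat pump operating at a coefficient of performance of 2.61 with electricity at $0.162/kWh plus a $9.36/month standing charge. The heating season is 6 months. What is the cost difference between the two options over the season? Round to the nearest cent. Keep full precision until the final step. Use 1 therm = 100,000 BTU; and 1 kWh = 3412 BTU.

Heat load = 750 therm × 100,000 = 75,000,000 BTU
Gas: input = 75,000,000 / 0.83 = 90,361,446 BTU = 903.6 therm → 903.6 × $1.68 = $1,518.07; + 6 × $19.74 standing = $1,636.51
Heat pump: 75,000,000 BTU / 3412 = 21,980 kWh heat; / 2.61 = 8,422 kWh in → × $0.162 = $1,364.35; + 6 × $9.36 standing = $1,420.51
Difference = |$1,636.51 − $1,420.51| = $216.00

$216.00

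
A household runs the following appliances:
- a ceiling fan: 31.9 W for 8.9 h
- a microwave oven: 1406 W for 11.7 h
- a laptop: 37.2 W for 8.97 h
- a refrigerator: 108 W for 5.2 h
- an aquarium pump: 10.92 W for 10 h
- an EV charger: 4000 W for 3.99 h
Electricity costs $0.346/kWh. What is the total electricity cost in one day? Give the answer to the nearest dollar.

$12

ceiling fan: 31.9 W × 8.9 h = 284 Wh = 0.2839 kWh
microwave oven: 1406 W × 11.7 h = 16,450 Wh = 16.45 kWh
laptop: 37.2 W × 8.97 h = 334 Wh = 0.3337 kWh
refrigerator: 108 W × 5.2 h = 562 Wh = 0.5616 kWh
aquarium pump: 10.92 W × 10 h = 109 Wh = 0.1092 kWh
EV charger: 4000 W × 3.99 h = 15,960 Wh = 15.96 kWh
Total energy = 0.2839 + 16.45 + 0.3337 + 0.5616 + 0.1092 + 15.96 = 33.7 kWh
Cost = 33.7 kWh × $0.346 = $11.66 ≈ $12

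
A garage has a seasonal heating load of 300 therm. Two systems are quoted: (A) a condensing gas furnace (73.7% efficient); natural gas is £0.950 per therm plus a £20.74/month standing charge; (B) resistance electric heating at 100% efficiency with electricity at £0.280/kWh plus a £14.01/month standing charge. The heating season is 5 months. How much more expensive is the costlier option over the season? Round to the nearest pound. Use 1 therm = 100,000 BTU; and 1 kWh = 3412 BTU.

Heat load = 300 therm × 100,000 = 30,000,000 BTU
Gas: input = 30,000,000 / 0.737 = 40,705,563 BTU = 407.1 therm → 407.1 × £0.950 = £386.70; + 5 × £20.74 standing = £490.40
Electric: 30,000,000 BTU / 3412 = 8,792 kWh → × £0.280 = £2,461.90; + 5 × £14.01 standing = £2,531.95
Difference = |£490.40 − £2,531.95| = £2,041.55 ≈ £2042

£2042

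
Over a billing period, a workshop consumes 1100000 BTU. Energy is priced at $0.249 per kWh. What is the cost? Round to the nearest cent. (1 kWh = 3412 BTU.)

1100000 BTU × (0.00029308 kWh/BTU) = 322.4 kWh
Cost = 322.4 kWh × $0.249/kWh = $80.28

$80.28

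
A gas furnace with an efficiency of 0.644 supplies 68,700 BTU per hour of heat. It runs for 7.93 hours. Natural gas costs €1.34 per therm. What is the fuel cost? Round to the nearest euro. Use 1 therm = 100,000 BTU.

€11

Heat delivered = 68,700 BTU/h × 7.93 h = 544,791 BTU
Gas input = 544,791 / 0.644 = 845,949 BTU
= 845,949 / 100,000 = 8.459 therm
Cost = 8.459 × €1.34/therm = €11.34 ≈ €11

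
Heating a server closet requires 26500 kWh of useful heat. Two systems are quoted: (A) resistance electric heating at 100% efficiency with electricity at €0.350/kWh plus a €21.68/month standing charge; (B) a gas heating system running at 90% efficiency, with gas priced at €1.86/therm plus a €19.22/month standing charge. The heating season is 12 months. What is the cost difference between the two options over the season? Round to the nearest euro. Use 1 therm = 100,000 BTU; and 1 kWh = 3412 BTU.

€7436

Heat load = 26500 kWh × 3412 = 90,418,000 BTU
Gas: input = 90,418,000 / 0.90 = 100,464,444 BTU = 1,005 therm → 1,005 × €1.86 = €1,868.64; + 12 × €19.22 standing = €2,099.28
Electric: 90,418,000 BTU / 3412 = 26,500 kWh → × €0.350 = €9,275.00; + 12 × €21.68 standing = €9,535.16
Difference = |€2,099.28 − €9,535.16| = €7,435.88 ≈ €7436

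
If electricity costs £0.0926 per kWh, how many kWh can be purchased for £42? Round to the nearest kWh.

454 kWh

£42 / £0.0926 per kWh = 453.6 kWh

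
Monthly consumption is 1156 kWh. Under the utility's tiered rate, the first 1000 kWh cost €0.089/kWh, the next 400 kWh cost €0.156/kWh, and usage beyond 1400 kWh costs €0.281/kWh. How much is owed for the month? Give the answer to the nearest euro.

€113

First 1000 kWh × €0.089 = €89.00
Next 156 kWh × €0.156 = €24.34
Remaining tier: 0 kWh (not reached)
Total = €113.34 ≈ €113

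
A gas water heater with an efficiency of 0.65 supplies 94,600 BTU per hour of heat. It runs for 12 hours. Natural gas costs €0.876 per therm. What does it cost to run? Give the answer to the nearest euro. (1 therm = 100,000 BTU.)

€15

Heat delivered = 94,600 BTU/h × 12 h = 1,135,200 BTU
Gas input = 1,135,200 / 0.65 = 1,746,462 BTU
= 1,746,462 / 100,000 = 17.46 therm
Cost = 17.46 × €0.876/therm = €15.30 ≈ €15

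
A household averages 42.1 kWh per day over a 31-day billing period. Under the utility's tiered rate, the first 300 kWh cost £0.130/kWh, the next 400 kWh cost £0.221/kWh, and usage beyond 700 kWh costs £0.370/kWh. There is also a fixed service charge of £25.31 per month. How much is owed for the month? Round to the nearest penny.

Usage = 42.1 kWh/day × 31 days = 1305.1 kWh
First 300 kWh × £0.130 = £39.00
Next 400 kWh × £0.221 = £88.40
Remaining 605.1 kWh × £0.370 = £223.89
Energy charge = £351.29; + service £25.31 = £376.60

£376.60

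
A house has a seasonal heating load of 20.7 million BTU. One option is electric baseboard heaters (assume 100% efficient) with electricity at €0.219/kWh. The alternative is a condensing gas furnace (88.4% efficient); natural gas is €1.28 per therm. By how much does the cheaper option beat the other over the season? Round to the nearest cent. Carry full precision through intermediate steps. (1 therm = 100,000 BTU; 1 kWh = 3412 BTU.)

€1028.91

Heat load = 20.7 × 10⁶ BTU = 20,700,000 BTU
Gas: input = 20,700,000 / 0.884 = 23,416,290 BTU = 234.2 therm → 234.2 × €1.28 = €299.73
Electric: 20,700,000 BTU / 3412 = 6,067 kWh → × €0.219 = €1,328.63
Difference = |€299.73 − €1,328.63| = €1,028.91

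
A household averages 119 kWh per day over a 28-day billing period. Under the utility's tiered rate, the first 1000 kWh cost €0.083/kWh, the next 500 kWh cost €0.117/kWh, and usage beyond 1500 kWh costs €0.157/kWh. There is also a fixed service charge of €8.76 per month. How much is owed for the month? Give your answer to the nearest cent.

€437.88

Usage = 119 kWh/day × 28 days = 3332 kWh
First 1000 kWh × €0.083 = €83.00
Next 500 kWh × €0.117 = €58.50
Remaining 1832 kWh × €0.157 = €287.62
Energy charge = €429.12; + service €8.76 = €437.88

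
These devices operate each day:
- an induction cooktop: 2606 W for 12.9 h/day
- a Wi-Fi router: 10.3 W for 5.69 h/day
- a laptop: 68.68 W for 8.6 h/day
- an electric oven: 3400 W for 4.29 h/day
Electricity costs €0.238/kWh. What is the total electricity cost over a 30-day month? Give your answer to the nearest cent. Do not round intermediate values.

induction cooktop: 2606 W × 12.9 h × 30 d = 1,008,522 Wh = 1,009 kWh
Wi-Fi router: 10.3 W × 5.69 h × 30 d = 1,758 Wh = 1.758 kWh
laptop: 68.68 W × 8.6 h × 30 d = 17,719 Wh = 17.72 kWh
electric oven: 3400 W × 4.29 h × 30 d = 437,580 Wh = 437.6 kWh
Total energy = 1,009 + 1.758 + 17.72 + 437.6 = 1,466 kWh
Cost = 1,466 kWh × €0.238 = €348.81

€348.81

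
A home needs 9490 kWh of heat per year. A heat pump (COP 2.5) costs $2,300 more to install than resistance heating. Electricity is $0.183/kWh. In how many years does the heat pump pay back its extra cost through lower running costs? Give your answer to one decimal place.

Resistance: 9490 kWh × $0.183 = $1,736.67/yr
Heat pump: 9490 / 2.5 = 3796 kWh in → × $0.183 = $694.67/yr
Annual savings = $1,042.00
Payback = $2,300 / $1,042.00 = 2.21 years

2.2 years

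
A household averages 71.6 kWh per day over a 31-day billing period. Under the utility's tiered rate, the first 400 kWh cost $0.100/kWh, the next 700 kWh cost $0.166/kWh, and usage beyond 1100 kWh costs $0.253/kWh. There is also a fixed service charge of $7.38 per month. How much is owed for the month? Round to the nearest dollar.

$447

Usage = 71.6 kWh/day × 31 days = 2219.6 kWh
First 400 kWh × $0.100 = $40.00
Next 700 kWh × $0.166 = $116.20
Remaining 1119.6 kWh × $0.253 = $283.26
Energy charge = $439.46; + service $7.38 = $446.84 ≈ $447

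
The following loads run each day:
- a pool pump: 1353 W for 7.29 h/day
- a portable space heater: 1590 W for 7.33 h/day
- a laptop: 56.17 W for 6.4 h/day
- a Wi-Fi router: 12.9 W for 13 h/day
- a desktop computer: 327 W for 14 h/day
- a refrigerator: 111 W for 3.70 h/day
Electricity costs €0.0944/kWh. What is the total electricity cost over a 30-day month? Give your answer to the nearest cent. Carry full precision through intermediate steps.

pool pump: 1353 W × 7.29 h × 30 d = 295,901 Wh = 295.9 kWh
portable space heater: 1590 W × 7.33 h × 30 d = 349,641 Wh = 349.6 kWh
laptop: 56.17 W × 6.4 h × 30 d = 10,785 Wh = 10.78 kWh
Wi-Fi router: 12.9 W × 13 h × 30 d = 5,031 Wh = 5.031 kWh
desktop computer: 327 W × 14 h × 30 d = 137,340 Wh = 137.3 kWh
refrigerator: 111 W × 3.70 h × 30 d = 12,321 Wh = 12.32 kWh
Total energy = 295.9 + 349.6 + 10.78 + 5.031 + 137.3 + 12.32 = 811 kWh
Cost = 811 kWh × €0.0944 = €76.56

€76.56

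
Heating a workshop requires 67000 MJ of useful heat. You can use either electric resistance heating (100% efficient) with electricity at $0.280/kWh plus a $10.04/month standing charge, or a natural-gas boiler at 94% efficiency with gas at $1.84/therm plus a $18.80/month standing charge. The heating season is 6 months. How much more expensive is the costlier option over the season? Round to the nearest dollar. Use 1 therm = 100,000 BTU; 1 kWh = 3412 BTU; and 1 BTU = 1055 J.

Heat load = 67000 MJ = 67,000,000,000 J / 1055 = 63,507,109 BTU
Gas: input = 63,507,109 / 0.94 = 67,560,754 BTU = 675.6 therm → 675.6 × $1.84 = $1,243.12; + 6 × $18.80 standing = $1,355.92
Electric: 63,507,109 BTU / 3412 = 18,610 kWh → × $0.280 = $5,211.60; + 6 × $10.04 standing = $5,271.84
Difference = |$1,355.92 − $5,271.84| = $3,915.93 ≈ $3916

$3916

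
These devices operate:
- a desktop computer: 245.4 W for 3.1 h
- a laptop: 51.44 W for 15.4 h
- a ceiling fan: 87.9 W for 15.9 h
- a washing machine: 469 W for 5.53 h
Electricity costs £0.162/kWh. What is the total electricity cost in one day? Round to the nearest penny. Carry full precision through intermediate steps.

£0.90

desktop computer: 245.4 W × 3.1 h = 761 Wh = 0.7607 kWh
laptop: 51.44 W × 15.4 h = 792 Wh = 0.7922 kWh
ceiling fan: 87.9 W × 15.9 h = 1,398 Wh = 1.398 kWh
washing machine: 469 W × 5.53 h = 2,594 Wh = 2.594 kWh
Total energy = 0.7607 + 0.7922 + 1.398 + 2.594 = 5.544 kWh
Cost = 5.544 kWh × £0.162 = £0.90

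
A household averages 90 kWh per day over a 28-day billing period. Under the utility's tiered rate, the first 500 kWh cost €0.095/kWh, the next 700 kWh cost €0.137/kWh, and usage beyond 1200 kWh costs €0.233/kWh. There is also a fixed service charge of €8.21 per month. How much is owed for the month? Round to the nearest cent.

€459.17

Usage = 90 kWh/day × 28 days = 2520 kWh
First 500 kWh × €0.095 = €47.50
Next 700 kWh × €0.137 = €95.90
Remaining 1320 kWh × €0.233 = €307.56
Energy charge = €450.96; + service €8.21 = €459.17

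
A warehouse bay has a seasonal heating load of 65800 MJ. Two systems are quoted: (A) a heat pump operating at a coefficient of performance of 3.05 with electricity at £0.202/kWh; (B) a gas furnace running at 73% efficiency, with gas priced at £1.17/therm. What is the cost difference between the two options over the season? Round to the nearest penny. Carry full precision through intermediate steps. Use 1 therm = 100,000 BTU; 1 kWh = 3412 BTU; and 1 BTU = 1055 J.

£211.02

Heat load = 65800 MJ = 65,800,000,000 J / 1055 = 62,369,668 BTU
Gas: input = 62,369,668 / 0.73 = 85,437,902 BTU = 854.4 therm → 854.4 × £1.17 = £999.62
Heat pump: 62,369,668 BTU / 3412 = 18,280 kWh heat; / 3.05 = 5,993 kWh in → × £0.202 = £1,210.64
Difference = |£999.62 − £1,210.64| = £211.02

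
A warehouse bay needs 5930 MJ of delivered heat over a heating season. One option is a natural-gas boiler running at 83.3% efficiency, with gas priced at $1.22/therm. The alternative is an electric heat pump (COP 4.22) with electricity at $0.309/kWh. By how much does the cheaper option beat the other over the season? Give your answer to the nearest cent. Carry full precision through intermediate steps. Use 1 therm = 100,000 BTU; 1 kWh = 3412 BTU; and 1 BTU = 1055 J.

$38.30

Heat load = 5930 MJ = 5,930,000,000 J / 1055 = 5,620,853 BTU
Gas: input = 5,620,853 / 0.833 = 6,747,723 BTU = 67.48 therm → 67.48 × $1.22 = $82.32
Heat pump: 5,620,853 BTU / 3412 = 1,647 kWh heat; / 4.22 = 390.4 kWh in → × $0.309 = $120.63
Difference = |$82.32 − $120.63| = $38.30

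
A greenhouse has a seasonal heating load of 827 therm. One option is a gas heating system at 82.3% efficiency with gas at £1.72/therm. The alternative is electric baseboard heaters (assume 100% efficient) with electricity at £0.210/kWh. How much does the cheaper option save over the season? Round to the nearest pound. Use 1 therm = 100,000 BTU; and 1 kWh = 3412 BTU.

Heat load = 827 therm × 100,000 = 82,700,000 BTU
Gas: input = 82,700,000 / 0.823 = 100,486,027 BTU = 1,005 therm → 1,005 × £1.72 = £1,728.36
Electric: 82,700,000 BTU / 3412 = 24,240 kWh → × £0.210 = £5,089.98
Difference = |£1,728.36 − £5,089.98| = £3,361.62 ≈ £3362

£3362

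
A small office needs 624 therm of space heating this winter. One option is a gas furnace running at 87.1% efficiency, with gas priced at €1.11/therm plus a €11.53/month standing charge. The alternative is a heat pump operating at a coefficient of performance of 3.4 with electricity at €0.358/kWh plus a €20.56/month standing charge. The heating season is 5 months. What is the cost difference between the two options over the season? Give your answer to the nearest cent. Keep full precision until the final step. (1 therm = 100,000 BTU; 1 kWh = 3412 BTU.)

€1175.59

Heat load = 624 therm × 100,000 = 62,400,000 BTU
Gas: input = 62,400,000 / 0.871 = 71,641,791 BTU = 716.4 therm → 716.4 × €1.11 = €795.22; + 5 × €11.53 standing = €852.87
Heat pump: 62,400,000 BTU / 3412 = 18,290 kWh heat; / 3.4 = 5,379 kWh in → × €0.358 = €1,925.66; + 5 × €20.56 standing = €2,028.46
Difference = |€852.87 − €2,028.46| = €1,175.59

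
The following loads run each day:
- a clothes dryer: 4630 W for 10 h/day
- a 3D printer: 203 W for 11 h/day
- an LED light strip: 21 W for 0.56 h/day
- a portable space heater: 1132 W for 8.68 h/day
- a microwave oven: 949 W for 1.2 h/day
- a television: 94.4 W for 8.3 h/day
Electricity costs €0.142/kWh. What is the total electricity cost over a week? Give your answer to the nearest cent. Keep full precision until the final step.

clothes dryer: 4630 W × 10 h × 7 d = 324,100 Wh = 324.1 kWh
3D printer: 203 W × 11 h × 7 d = 15,631 Wh = 15.63 kWh
LED light strip: 21 W × 0.56 h × 7 d = 82 Wh = 0.08232 kWh
portable space heater: 1132 W × 8.68 h × 7 d = 68,780 Wh = 68.78 kWh
microwave oven: 949 W × 1.2 h × 7 d = 7,972 Wh = 7.972 kWh
television: 94.4 W × 8.3 h × 7 d = 5,485 Wh = 5.485 kWh
Total energy = 324.1 + 15.63 + 0.08232 + 68.78 + 7.972 + 5.485 = 422 kWh
Cost = 422 kWh × €0.142 = €59.93

€59.93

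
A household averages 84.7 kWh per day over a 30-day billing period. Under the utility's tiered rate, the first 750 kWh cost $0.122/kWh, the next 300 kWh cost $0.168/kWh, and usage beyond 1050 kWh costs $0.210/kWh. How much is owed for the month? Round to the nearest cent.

$455.01

Usage = 84.7 kWh/day × 30 days = 2541 kWh
First 750 kWh × $0.122 = $91.50
Next 300 kWh × $0.168 = $50.40
Remaining 1491 kWh × $0.210 = $313.11
Total = $455.01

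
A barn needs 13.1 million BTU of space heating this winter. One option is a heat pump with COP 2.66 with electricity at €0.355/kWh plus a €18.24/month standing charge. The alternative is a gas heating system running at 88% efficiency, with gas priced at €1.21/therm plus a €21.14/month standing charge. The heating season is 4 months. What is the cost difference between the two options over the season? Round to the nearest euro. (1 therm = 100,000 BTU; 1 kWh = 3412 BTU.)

€321

Heat load = 13.1 × 10⁶ BTU = 13,100,000 BTU
Gas: input = 13,100,000 / 0.88 = 14,886,364 BTU = 148.9 therm → 148.9 × €1.21 = €180.12; + 4 × €21.14 standing = €264.69
Heat pump: 13,100,000 BTU / 3412 = 3,839 kWh heat; / 2.66 = 1,443 kWh in → × €0.355 = €512.40; + 4 × €18.24 standing = €585.36
Difference = |€264.69 − €585.36| = €320.67 ≈ €321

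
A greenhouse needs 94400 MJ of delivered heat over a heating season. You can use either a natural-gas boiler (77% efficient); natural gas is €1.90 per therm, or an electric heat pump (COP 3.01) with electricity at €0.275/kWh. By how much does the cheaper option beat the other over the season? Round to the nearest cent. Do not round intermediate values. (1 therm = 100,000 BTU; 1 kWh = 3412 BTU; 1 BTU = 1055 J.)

€188.03

Heat load = 94400 MJ = 94,400,000,000 J / 1055 = 89,478,673 BTU
Gas: input = 89,478,673 / 0.77 = 116,206,069 BTU = 1,162 therm → 1,162 × €1.90 = €2,207.92
Heat pump: 89,478,673 BTU / 3412 = 26,220 kWh heat; / 3.01 = 8,713 kWh in → × €0.275 = €2,395.94
Difference = |€2,207.92 − €2,395.94| = €188.03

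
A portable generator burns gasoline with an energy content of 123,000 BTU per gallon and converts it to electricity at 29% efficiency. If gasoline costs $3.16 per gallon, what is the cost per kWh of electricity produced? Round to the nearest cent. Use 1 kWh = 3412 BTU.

$0.30

Electrical output per gallon = 123,000 BTU × 0.29 / 3412 BTU/kWh = 10.45 kWh
Cost per kWh = $3.16 / 10.45 kWh = $0.302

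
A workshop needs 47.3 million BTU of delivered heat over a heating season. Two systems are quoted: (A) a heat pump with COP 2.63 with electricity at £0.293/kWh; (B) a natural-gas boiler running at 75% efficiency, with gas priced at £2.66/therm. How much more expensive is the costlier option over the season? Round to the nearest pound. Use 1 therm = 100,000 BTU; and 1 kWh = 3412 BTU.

£133

Heat load = 47.3 × 10⁶ BTU = 47,300,000 BTU
Gas: input = 47,300,000 / 0.75 = 63,066,667 BTU = 630.7 therm → 630.7 × £2.66 = £1,677.57
Heat pump: 47,300,000 BTU / 3412 = 13,860 kWh heat; / 2.63 = 5,271 kWh in → × £0.293 = £1,544.41
Difference = |£1,677.57 − £1,544.41| = £133.16 ≈ £133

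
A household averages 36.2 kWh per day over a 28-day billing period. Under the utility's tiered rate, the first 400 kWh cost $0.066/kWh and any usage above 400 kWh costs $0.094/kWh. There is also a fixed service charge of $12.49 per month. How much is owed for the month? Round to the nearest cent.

$96.57

Usage = 36.2 kWh/day × 28 days = 1013.6 kWh
First 400 kWh × $0.066 = $26.40
Remaining 613.6 kWh × $0.094 = $57.68
Energy charge = $84.08; + service $12.49 = $96.57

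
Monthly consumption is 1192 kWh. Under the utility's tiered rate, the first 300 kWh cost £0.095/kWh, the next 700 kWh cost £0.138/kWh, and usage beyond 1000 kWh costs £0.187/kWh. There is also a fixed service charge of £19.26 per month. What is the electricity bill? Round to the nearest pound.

£180

First 300 kWh × £0.095 = £28.50
Next 700 kWh × £0.138 = £96.60
Remaining 192 kWh × £0.187 = £35.90
Energy charge = £161.00; + service £19.26 = £180.26 ≈ £180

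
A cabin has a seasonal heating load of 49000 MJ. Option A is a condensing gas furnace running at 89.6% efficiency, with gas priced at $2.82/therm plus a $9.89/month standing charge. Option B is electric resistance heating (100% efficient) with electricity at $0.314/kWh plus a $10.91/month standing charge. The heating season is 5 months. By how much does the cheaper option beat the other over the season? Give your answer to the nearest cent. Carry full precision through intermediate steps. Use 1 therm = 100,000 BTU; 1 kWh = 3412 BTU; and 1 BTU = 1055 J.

$2817.60

Heat load = 49000 MJ = 49,000,000,000 J / 1055 = 46,445,498 BTU
Gas: input = 46,445,498 / 0.896 = 51,836,493 BTU = 518.4 therm → 518.4 × $2.82 = $1,461.79; + 5 × $9.89 standing = $1,511.24
Electric: 46,445,498 BTU / 3412 = 13,610 kWh → × $0.314 = $4,274.29; + 5 × $10.91 standing = $4,328.84
Difference = |$1,511.24 − $4,328.84| = $2,817.60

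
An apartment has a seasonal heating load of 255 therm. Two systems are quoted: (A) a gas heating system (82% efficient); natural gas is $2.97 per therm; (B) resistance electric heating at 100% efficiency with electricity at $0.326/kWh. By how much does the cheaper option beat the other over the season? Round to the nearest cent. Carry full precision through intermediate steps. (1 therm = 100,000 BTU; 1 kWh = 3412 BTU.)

Heat load = 255 therm × 100,000 = 25,500,000 BTU
Gas: input = 25,500,000 / 0.820 = 31,097,561 BTU = 311 therm → 311 × $2.97 = $923.60
Electric: 25,500,000 BTU / 3412 = 7,474 kWh → × $0.326 = $2,436.40
Difference = |$923.60 − $2,436.40| = $1,512.80

$1512.80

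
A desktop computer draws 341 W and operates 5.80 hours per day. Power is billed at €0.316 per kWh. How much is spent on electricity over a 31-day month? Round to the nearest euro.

€19

Energy = 341 W × 5.80 h/day × 31 days = 61,312 Wh = 61.31 kWh
Cost = 61.31 kWh × €0.316/kWh = €19.37 ≈ €19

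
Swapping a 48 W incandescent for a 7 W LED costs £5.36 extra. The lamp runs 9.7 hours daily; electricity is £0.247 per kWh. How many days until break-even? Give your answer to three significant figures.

Power saved = 48 − 7 = 41 W
Daily energy saved = 41 W × 9.7 h = 397.7 Wh = 0.3977 kWh
Daily savings = 0.3977 × £0.247 = £0.0982
Payback = £5.36 / £0.0982 per day = 54.56 days

54.6 days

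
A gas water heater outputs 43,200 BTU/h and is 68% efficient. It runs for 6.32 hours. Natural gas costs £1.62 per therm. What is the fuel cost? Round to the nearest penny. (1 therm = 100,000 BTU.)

Heat delivered = 43,200 BTU/h × 6.32 h = 273,024 BTU
Gas input = 273,024 / 0.68 = 401,506 BTU
= 401,506 / 100,000 = 4.015 therm
Cost = 4.015 × £1.62/therm = £6.50

£6.50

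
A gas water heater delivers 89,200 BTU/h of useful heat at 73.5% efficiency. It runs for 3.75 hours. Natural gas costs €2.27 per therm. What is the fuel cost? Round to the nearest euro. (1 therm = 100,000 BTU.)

Heat delivered = 89,200 BTU/h × 3.75 h = 334,500 BTU
Gas input = 334,500 / 0.735 = 455,102 BTU
= 455,102 / 100,000 = 4.551 therm
Cost = 4.551 × €2.27/therm = €10.33 ≈ €10

€10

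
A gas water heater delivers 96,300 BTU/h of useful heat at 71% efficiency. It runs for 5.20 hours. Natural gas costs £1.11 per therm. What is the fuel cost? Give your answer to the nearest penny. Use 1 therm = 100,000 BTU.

Heat delivered = 96,300 BTU/h × 5.20 h = 500,760 BTU
Gas input = 500,760 / 0.710 = 705,296 BTU
= 705,296 / 100,000 = 7.053 therm
Cost = 7.053 × £1.11/therm = £7.83

£7.83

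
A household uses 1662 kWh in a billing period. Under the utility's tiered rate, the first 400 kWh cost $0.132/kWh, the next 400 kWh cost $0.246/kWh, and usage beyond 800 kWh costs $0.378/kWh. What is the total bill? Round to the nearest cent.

First 400 kWh × $0.132 = $52.80
Next 400 kWh × $0.246 = $98.40
Remaining 862 kWh × $0.378 = $325.84
Total = $477.04

$477.04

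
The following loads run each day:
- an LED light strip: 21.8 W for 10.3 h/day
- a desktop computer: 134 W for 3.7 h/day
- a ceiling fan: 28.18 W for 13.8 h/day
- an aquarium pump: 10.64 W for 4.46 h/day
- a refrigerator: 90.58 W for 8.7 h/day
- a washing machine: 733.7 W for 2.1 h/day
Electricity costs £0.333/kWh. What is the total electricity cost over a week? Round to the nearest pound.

LED light strip: 21.8 W × 10.3 h × 7 d = 1,572 Wh = 1.572 kWh
desktop computer: 134 W × 3.7 h × 7 d = 3,471 Wh = 3.471 kWh
ceiling fan: 28.18 W × 13.8 h × 7 d = 2,722 Wh = 2.722 kWh
aquarium pump: 10.64 W × 4.46 h × 7 d = 332 Wh = 0.3322 kWh
refrigerator: 90.58 W × 8.7 h × 7 d = 5,516 Wh = 5.516 kWh
washing machine: 733.7 W × 2.1 h × 7 d = 10,785 Wh = 10.79 kWh
Total energy = 1.572 + 3.471 + 2.722 + 0.3322 + 5.516 + 10.79 = 24.4 kWh
Cost = 24.4 kWh × £0.333 = £8.12 ≈ £8

£8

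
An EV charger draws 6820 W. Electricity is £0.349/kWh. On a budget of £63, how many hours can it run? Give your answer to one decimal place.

Energy budget = £63 / £0.349 per kWh = 180.5 kWh = 180,516 Wh
Runtime = 180,516 Wh / 6820 W = 26.47 h

26.5 h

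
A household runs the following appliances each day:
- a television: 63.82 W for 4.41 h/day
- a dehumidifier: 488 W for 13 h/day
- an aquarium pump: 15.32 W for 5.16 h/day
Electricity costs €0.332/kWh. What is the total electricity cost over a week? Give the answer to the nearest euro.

€16

television: 63.82 W × 4.41 h × 7 d = 1,970 Wh = 1.97 kWh
dehumidifier: 488 W × 13 h × 7 d = 44,408 Wh = 44.41 kWh
aquarium pump: 15.32 W × 5.16 h × 7 d = 553 Wh = 0.5534 kWh
Total energy = 1.97 + 44.41 + 0.5534 = 46.93 kWh
Cost = 46.93 kWh × €0.332 = €15.58 ≈ €16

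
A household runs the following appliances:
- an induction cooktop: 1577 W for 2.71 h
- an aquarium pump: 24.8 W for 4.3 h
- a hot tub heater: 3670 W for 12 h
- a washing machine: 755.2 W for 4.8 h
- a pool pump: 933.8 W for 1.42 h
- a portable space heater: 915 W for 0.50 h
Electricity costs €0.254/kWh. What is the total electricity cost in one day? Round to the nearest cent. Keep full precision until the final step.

induction cooktop: 1577 W × 2.71 h = 4,274 Wh = 4.274 kWh
aquarium pump: 24.8 W × 4.3 h = 107 Wh = 0.1066 kWh
hot tub heater: 3670 W × 12 h = 44,040 Wh = 44.04 kWh
washing machine: 755.2 W × 4.8 h = 3,625 Wh = 3.625 kWh
pool pump: 933.8 W × 1.42 h = 1,326 Wh = 1.326 kWh
portable space heater: 915 W × 0.50 h = 458 Wh = 0.4575 kWh
Total energy = 4.274 + 0.1066 + 44.04 + 3.625 + 1.326 + 0.4575 = 53.83 kWh
Cost = 53.83 kWh × €0.254 = €13.67

€13.67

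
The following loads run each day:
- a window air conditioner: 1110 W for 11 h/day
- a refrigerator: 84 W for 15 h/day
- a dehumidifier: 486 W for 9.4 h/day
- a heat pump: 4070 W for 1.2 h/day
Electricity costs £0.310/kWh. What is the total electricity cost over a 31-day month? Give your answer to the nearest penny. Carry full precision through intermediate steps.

window air conditioner: 1110 W × 11 h × 31 d = 378,510 Wh = 378.5 kWh
refrigerator: 84 W × 15 h × 31 d = 39,060 Wh = 39.06 kWh
dehumidifier: 486 W × 9.4 h × 31 d = 141,620 Wh = 141.6 kWh
heat pump: 4070 W × 1.2 h × 31 d = 151,404 Wh = 151.4 kWh
Total energy = 378.5 + 39.06 + 141.6 + 151.4 = 710.6 kWh
Cost = 710.6 kWh × £0.310 = £220.28

£220.28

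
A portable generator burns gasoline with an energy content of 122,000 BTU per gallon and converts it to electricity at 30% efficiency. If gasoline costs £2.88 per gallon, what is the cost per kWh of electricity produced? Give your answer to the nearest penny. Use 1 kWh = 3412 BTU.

£0.27

Electrical output per gallon = 122,000 BTU × 0.30 / 3412 BTU/kWh = 10.73 kWh
Cost per kWh = £2.88 / 10.73 kWh = £0.268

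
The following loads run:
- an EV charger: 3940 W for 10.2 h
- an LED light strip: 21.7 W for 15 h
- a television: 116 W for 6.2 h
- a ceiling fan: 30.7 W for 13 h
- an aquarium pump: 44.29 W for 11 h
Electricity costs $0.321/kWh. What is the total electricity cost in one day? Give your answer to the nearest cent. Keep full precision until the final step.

EV charger: 3940 W × 10.2 h = 40,188 Wh = 40.19 kWh
LED light strip: 21.7 W × 15 h = 326 Wh = 0.3255 kWh
television: 116 W × 6.2 h = 719 Wh = 0.7192 kWh
ceiling fan: 30.7 W × 13 h = 399 Wh = 0.3991 kWh
aquarium pump: 44.29 W × 11 h = 487 Wh = 0.4872 kWh
Total energy = 40.19 + 0.3255 + 0.7192 + 0.3991 + 0.4872 = 42.12 kWh
Cost = 42.12 kWh × $0.321 = $13.52

$13.52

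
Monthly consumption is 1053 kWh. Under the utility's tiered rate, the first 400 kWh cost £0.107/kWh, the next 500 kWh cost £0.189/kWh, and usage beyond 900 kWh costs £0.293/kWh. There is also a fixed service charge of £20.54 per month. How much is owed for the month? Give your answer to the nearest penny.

First 400 kWh × £0.107 = £42.80
Next 500 kWh × £0.189 = £94.50
Remaining 153 kWh × £0.293 = £44.83
Energy charge = £182.13; + service £20.54 = £202.67

£202.67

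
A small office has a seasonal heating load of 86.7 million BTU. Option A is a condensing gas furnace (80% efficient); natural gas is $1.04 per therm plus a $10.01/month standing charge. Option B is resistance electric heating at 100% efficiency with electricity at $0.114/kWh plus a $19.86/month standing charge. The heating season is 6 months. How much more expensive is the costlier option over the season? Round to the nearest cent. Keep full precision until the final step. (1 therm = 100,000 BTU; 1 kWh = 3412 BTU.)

$1828.78

Heat load = 86.7 × 10⁶ BTU = 86,700,000 BTU
Gas: input = 86,700,000 / 0.80 = 108,375,000 BTU = 1,084 therm → 1,084 × $1.04 = $1,127.10; + 6 × $10.01 standing = $1,187.16
Electric: 86,700,000 BTU / 3412 = 25,410 kWh → × $0.114 = $2,896.78; + 6 × $19.86 standing = $3,015.94
Difference = |$1,187.16 − $3,015.94| = $1,828.78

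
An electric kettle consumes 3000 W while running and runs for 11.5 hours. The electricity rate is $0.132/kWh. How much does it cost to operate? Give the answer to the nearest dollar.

$5

Energy = 3000 W × 11.5 h = 34,500 Wh = 34.5 kWh
Cost = 34.5 kWh × $0.132/kWh = $4.55 ≈ $5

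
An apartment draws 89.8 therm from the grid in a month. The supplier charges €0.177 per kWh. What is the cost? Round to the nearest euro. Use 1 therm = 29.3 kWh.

€466

89.8 therm × (29.3 kWh/therm) = 2,631 kWh
Cost = 2,631 kWh × €0.177/kWh = €465.71 ≈ €466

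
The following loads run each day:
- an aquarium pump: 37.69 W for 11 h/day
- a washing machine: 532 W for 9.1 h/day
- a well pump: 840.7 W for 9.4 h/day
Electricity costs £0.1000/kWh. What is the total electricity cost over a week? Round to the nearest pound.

£9

aquarium pump: 37.69 W × 11 h × 7 d = 2,902 Wh = 2.902 kWh
washing machine: 532 W × 9.1 h × 7 d = 33,888 Wh = 33.89 kWh
well pump: 840.7 W × 9.4 h × 7 d = 55,318 Wh = 55.32 kWh
Total energy = 2.902 + 33.89 + 55.32 = 92.11 kWh
Cost = 92.11 kWh × £0.1000 = £9.21 ≈ £9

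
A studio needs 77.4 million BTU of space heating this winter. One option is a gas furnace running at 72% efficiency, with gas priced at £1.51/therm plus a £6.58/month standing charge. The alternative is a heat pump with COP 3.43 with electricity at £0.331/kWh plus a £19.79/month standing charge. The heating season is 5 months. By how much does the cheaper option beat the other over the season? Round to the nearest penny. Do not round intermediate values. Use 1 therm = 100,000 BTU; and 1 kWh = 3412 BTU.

Heat load = 77.4 × 10⁶ BTU = 77,400,000 BTU
Gas: input = 77,400,000 / 0.72 = 107,500,000 BTU = 1,075 therm → 1,075 × £1.51 = £1,623.25; + 5 × £6.58 standing = £1,656.15
Heat pump: 77,400,000 BTU / 3412 = 22,680 kWh heat; / 3.43 = 6,614 kWh in → × £0.331 = £2,189.10; + 5 × £19.79 standing = £2,288.05
Difference = |£1,656.15 − £2,288.05| = £631.90

£631.90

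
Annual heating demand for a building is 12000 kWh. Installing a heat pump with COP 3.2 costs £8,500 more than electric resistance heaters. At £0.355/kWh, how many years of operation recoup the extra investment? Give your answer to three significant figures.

Resistance: 12000 kWh × £0.355 = £4,260.00/yr
Heat pump: 12000 / 3.2 = 3750 kWh in → × £0.355 = £1,331.25/yr
Annual savings = £2,928.75
Payback = £8,500 / £2,928.75 = 2.9 years

2.90 years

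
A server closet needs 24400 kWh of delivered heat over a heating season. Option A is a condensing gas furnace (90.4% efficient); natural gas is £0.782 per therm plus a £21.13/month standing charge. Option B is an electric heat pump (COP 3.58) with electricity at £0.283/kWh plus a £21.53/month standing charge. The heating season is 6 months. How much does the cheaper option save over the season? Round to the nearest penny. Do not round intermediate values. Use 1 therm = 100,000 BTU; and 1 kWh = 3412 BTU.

Heat load = 24400 kWh × 3412 = 83,252,800 BTU
Gas: input = 83,252,800 / 0.904 = 92,093,805 BTU = 920.9 therm → 920.9 × £0.782 = £720.17; + 6 × £21.13 standing = £846.95
Heat pump: 83,252,800 BTU / 3412 = 24,400 kWh heat; / 3.58 = 6,816 kWh in → × £0.283 = £1,928.83; + 6 × £21.53 standing = £2,058.01
Difference = |£846.95 − £2,058.01| = £1,211.05

£1211.05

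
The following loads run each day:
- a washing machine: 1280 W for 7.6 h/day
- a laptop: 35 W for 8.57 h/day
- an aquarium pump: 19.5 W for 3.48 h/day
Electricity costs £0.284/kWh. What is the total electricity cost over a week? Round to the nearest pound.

£20

washing machine: 1280 W × 7.6 h × 7 d = 68,096 Wh = 68.1 kWh
laptop: 35 W × 8.57 h × 7 d = 2,100 Wh = 2.1 kWh
aquarium pump: 19.5 W × 3.48 h × 7 d = 475 Wh = 0.475 kWh
Total energy = 68.1 + 2.1 + 0.475 = 70.67 kWh
Cost = 70.67 kWh × £0.284 = £20.07 ≈ £20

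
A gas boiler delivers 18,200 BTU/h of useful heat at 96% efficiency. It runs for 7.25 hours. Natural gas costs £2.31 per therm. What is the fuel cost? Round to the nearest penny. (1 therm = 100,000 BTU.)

£3.18

Heat delivered = 18,200 BTU/h × 7.25 h = 131,950 BTU
Gas input = 131,950 / 0.96 = 137,448 BTU
= 137,448 / 100,000 = 1.374 therm
Cost = 1.374 × £2.31/therm = £3.18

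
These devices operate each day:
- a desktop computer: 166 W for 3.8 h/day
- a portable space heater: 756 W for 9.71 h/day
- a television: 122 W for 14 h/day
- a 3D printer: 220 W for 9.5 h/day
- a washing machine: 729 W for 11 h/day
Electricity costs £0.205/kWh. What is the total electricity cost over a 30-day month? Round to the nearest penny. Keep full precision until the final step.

£121.70

desktop computer: 166 W × 3.8 h × 30 d = 18,924 Wh = 18.92 kWh
portable space heater: 756 W × 9.71 h × 30 d = 220,223 Wh = 220.2 kWh
television: 122 W × 14 h × 30 d = 51,240 Wh = 51.24 kWh
3D printer: 220 W × 9.5 h × 30 d = 62,700 Wh = 62.7 kWh
washing machine: 729 W × 11 h × 30 d = 240,570 Wh = 240.6 kWh
Total energy = 18.92 + 220.2 + 51.24 + 62.7 + 240.6 = 593.7 kWh
Cost = 593.7 kWh × £0.205 = £121.70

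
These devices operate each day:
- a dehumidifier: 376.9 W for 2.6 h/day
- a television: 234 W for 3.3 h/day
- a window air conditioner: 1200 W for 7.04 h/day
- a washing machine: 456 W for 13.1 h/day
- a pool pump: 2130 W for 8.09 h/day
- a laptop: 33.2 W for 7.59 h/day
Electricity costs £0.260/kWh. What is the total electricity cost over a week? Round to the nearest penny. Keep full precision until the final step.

£61.26

dehumidifier: 376.9 W × 2.6 h × 7 d = 6,860 Wh = 6.86 kWh
television: 234 W × 3.3 h × 7 d = 5,405 Wh = 5.405 kWh
window air conditioner: 1200 W × 7.04 h × 7 d = 59,136 Wh = 59.14 kWh
washing machine: 456 W × 13.1 h × 7 d = 41,815 Wh = 41.82 kWh
pool pump: 2130 W × 8.09 h × 7 d = 120,622 Wh = 120.6 kWh
laptop: 33.2 W × 7.59 h × 7 d = 1,764 Wh = 1.764 kWh
Total energy = 6.86 + 5.405 + 59.14 + 41.82 + 120.6 + 1.764 = 235.6 kWh
Cost = 235.6 kWh × £0.260 = £61.26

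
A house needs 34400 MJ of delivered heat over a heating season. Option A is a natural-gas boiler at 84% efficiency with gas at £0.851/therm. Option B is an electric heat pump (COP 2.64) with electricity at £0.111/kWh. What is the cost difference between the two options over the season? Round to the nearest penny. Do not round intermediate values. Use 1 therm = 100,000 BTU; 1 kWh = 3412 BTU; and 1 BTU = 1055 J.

Heat load = 34400 MJ = 34,400,000,000 J / 1055 = 32,606,635 BTU
Gas: input = 32,606,635 / 0.84 = 38,817,423 BTU = 388.2 therm → 388.2 × £0.851 = £330.34
Heat pump: 32,606,635 BTU / 3412 = 9,556 kWh heat; / 2.64 = 3,620 kWh in → × £0.111 = £401.81
Difference = |£330.34 − £401.81| = £71.47

£71.47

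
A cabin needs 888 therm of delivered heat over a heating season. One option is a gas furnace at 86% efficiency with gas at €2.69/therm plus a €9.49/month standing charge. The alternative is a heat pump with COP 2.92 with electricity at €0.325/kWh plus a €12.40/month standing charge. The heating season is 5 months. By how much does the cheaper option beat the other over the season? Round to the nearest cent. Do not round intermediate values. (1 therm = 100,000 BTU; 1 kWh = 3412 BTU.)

Heat load = 888 therm × 100,000 = 88,800,000 BTU
Gas: input = 88,800,000 / 0.86 = 103,255,814 BTU = 1,033 therm → 1,033 × €2.69 = €2,777.58; + 5 × €9.49 standing = €2,825.03
Heat pump: 88,800,000 BTU / 3412 = 26,030 kWh heat; / 2.92 = 8,913 kWh in → × €0.325 = €2,896.71; + 5 × €12.40 standing = €2,958.71
Difference = |€2,825.03 − €2,958.71| = €133.67

€133.67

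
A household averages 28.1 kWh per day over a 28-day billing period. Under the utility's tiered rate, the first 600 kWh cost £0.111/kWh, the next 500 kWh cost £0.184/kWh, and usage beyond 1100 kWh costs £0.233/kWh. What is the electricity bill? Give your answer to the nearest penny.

Usage = 28.1 kWh/day × 28 days = 786.8 kWh
First 600 kWh × £0.111 = £66.60
Next 186.8 kWh × £0.184 = £34.37
Remaining tier: 0 kWh (not reached)
Total = £100.97

£100.97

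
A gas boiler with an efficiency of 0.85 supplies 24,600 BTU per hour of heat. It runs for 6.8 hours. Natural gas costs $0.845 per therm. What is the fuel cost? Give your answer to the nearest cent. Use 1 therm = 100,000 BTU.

$1.66

Heat delivered = 24,600 BTU/h × 6.8 h = 167,280 BTU
Gas input = 167,280 / 0.85 = 196,800 BTU
= 196,800 / 100,000 = 1.968 therm
Cost = 1.968 × $0.845/therm = $1.66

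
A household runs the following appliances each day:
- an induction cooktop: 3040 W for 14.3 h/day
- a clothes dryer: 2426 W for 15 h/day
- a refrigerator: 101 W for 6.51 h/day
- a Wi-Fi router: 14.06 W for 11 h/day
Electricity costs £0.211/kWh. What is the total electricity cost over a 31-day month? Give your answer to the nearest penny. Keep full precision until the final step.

£527.69

induction cooktop: 3040 W × 14.3 h × 31 d = 1,347,632 Wh = 1,348 kWh
clothes dryer: 2426 W × 15 h × 31 d = 1,128,090 Wh = 1,128 kWh
refrigerator: 101 W × 6.51 h × 31 d = 20,383 Wh = 20.38 kWh
Wi-Fi router: 14.06 W × 11 h × 31 d = 4,794 Wh = 4.794 kWh
Total energy = 1,348 + 1,128 + 20.38 + 4.794 = 2,501 kWh
Cost = 2,501 kWh × £0.211 = £527.69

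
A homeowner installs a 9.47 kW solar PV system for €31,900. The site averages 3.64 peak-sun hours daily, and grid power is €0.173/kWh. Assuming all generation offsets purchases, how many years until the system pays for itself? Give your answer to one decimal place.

14.7 years

Daily generation = 9.47 kW × 3.64 h = 34.47 kWh
Annual generation = 34.47 × 365 = 12582 kWh
Annual savings = 12582 × €0.173 = €2,176.66
Payback = €31,900 / €2,176.66 = 14.7 years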